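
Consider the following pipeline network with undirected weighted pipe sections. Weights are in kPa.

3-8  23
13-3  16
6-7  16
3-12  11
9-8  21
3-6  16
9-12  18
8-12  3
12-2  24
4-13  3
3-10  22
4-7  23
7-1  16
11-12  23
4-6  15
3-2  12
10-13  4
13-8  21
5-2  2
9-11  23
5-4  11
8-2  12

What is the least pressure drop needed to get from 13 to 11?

47 kPa

Candidate routes:
13 - 8 - 12 - 11: 21+3+23 = 47
13 - 4 - 5 - 2 - 8 - 12 - 11: 3+11+2+12+3+23 = 54
13 - 3 - 12 - 11: 16+11+23 = 50
The minimum is 47 kPa via 13 - 8 - 12 - 11.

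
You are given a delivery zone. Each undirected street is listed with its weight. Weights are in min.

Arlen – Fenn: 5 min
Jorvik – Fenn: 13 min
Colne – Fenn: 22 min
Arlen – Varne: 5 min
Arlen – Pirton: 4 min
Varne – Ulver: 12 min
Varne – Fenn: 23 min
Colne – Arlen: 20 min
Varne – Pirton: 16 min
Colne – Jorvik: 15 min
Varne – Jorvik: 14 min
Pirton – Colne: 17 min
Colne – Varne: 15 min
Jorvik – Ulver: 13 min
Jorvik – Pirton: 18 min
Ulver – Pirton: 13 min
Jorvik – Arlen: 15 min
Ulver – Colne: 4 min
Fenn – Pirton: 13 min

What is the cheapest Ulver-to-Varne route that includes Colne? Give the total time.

19 min

Shortest Ulver→Colne: Ulver → Colne = 4
Best Colne to Varne: Colne → Varne costing 15
Total via Colne: 4 + 15 = 19 min.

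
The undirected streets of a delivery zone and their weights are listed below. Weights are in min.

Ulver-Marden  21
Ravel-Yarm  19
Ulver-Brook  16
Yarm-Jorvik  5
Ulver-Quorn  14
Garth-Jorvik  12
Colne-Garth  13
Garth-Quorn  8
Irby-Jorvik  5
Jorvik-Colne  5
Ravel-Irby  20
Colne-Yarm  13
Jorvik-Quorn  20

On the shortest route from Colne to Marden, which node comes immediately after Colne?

Candidate routes:
Colne–Jorvik–Garth–Quorn–Ulver–Marden: 5+12+8+14+21 = 60
Colne–Garth–Quorn–Ulver–Marden: 13+8+14+21 = 56
The minimum is 56 min via Colne–Garth–Quorn–Ulver–Marden.
So from Colne the first move is to Garth.

Garth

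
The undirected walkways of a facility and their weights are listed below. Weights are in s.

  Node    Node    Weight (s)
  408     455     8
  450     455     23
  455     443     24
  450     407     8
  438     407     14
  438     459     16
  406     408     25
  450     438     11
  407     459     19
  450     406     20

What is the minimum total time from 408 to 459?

58 s

Running Dijkstra from 408:
408: 0
455: 8  (via 408)
406: 25  (via 408)
450: 31  (via 455)
443: 32  (via 455)
407: 39  (via 450)
438: 42  (via 450)
459: 58  (via 407)
Shortest route: 408 → 455 → 450 → 407 → 459 = 58 s.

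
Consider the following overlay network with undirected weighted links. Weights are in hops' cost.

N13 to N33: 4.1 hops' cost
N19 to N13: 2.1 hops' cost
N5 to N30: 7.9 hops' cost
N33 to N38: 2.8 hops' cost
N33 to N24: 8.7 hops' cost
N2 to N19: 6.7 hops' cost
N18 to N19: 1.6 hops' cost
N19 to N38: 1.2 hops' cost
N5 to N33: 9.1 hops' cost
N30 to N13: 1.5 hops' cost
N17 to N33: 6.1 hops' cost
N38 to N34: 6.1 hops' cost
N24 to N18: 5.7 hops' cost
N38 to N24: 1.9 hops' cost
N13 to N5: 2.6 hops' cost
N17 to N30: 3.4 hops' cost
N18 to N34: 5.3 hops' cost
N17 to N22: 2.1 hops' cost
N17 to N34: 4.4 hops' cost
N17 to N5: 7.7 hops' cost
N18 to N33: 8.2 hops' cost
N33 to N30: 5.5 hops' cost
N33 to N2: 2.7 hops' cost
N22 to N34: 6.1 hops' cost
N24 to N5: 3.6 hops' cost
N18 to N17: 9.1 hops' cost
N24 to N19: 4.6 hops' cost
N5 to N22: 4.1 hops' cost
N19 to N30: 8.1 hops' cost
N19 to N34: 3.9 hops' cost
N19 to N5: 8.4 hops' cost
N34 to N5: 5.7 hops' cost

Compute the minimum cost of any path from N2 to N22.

Compare a few routes:
N2 - N33 - N30 - N17 - N22: 2.7+5.5+3.4+2.1 = 13.7
N2 - N33 - N13 - N5 - N22: 2.7+4.1+2.6+4.1 = 13.5
N2 - N33 - N17 - N22: 2.7+6.1+2.1 = 10.9
Cheapest is N2 - N33 - N17 - N22 at 10.9 hops' cost.

10.9 hops' cost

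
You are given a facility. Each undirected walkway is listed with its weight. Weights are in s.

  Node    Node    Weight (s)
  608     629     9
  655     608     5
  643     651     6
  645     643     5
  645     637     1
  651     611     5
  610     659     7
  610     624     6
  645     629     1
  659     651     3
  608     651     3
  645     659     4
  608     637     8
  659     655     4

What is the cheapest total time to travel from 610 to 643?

Enumerating some paths:
610 → 659 → 655 → 608 → 651 → 643: 7+4+5+3+6 = 25
610 → 659 → 651 → 643: 7+3+6 = 16
Cheapest is 610 → 659 → 651 → 643 at 16 s.

16 s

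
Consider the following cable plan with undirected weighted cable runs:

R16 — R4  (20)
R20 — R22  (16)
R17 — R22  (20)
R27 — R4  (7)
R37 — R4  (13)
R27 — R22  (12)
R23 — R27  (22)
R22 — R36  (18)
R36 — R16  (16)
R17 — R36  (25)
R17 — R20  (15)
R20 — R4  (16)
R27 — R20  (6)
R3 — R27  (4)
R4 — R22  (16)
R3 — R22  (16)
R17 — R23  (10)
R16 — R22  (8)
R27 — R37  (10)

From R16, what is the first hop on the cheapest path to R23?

R22

Candidate routes:
R16–R22–R27–R23: 8+12+22 = 42
R16–R22–R17–R23: 8+20+10 = 38
The minimum is 38 via R16–R22–R17–R23.
So from R16 the first move is to R22.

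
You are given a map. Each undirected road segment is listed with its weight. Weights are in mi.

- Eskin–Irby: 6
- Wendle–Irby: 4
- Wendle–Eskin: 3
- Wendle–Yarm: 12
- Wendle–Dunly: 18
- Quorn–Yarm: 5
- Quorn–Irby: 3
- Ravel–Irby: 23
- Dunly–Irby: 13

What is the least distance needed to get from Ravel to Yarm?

31 mi

Compare a few routes:
Ravel → Irby → Wendle → Yarm: 23+4+12 = 39
Ravel → Irby → Quorn → Yarm: 23+3+5 = 31
The minimum is 31 mi via Ravel → Irby → Quorn → Yarm.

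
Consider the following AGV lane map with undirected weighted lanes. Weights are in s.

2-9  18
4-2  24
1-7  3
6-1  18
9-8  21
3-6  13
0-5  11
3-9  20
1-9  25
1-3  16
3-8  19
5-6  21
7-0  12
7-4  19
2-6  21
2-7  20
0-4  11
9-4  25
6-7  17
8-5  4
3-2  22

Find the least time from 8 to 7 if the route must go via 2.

59 s

Best 8 to 2: 8 → 9 → 2 costing 39
Best 2 to 7: 2 → 7 costing 20
Total via 2: 39 + 20 = 59 s.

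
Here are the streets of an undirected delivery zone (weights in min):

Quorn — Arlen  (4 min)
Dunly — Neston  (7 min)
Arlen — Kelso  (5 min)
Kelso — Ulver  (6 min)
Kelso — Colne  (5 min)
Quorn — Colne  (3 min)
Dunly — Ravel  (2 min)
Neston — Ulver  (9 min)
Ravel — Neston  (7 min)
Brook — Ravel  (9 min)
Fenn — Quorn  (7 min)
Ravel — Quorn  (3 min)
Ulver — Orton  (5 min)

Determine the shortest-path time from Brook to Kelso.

20 min

Enumerating some paths:
Brook–Ravel–Quorn–Colne–Kelso: 9+3+3+5 = 20
Brook–Ravel–Quorn–Arlen–Kelso: 9+3+4+5 = 21
Brook–Ravel–Dunly–Neston–Ulver–Kelso: 9+2+7+9+6 = 33
Brook–Ravel–Neston–Ulver–Kelso: 9+7+9+6 = 31
Cheapest is Brook–Ravel–Quorn–Colne–Kelso at 20 min.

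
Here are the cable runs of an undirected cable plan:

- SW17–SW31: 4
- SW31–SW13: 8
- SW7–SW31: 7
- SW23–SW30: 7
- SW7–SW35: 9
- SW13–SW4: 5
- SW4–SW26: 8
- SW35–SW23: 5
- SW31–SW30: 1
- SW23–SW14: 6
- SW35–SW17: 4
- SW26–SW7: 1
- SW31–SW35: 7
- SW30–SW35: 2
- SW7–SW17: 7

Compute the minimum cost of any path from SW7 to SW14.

Compare a few routes:
SW7 - SW31 - SW30 - SW35 - SW23 - SW14: 7+1+2+5+6 = 21
SW7 - SW35 - SW23 - SW14: 9+5+6 = 20
The minimum is 20 via SW7 - SW35 - SW23 - SW14.

20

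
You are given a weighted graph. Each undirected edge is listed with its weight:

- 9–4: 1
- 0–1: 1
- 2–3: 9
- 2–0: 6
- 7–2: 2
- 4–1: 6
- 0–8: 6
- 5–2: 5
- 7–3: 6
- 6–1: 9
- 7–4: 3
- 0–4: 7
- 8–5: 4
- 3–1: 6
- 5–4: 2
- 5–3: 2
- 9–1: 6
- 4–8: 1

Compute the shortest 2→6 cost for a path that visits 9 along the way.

Best 2 to 9: 2 → 7 → 4 → 9 costing 6
Shortest 9→6: 9 → 1 → 6 = 15
Total via 9: 6 + 15 = 21.

21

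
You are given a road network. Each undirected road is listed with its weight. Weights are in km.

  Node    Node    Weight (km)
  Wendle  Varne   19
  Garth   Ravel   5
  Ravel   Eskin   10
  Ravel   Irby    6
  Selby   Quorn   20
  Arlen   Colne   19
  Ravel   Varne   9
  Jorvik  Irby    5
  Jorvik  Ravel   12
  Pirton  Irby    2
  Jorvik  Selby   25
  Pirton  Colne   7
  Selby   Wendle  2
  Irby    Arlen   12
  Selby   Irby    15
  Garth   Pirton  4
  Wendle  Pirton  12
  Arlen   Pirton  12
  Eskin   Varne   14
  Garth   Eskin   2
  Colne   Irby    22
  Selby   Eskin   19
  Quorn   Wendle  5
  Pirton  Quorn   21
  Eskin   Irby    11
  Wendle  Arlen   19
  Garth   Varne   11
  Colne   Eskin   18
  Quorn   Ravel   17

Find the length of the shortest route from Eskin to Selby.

Shortest distances from Eskin:
Eskin: 0
Garth: 2  (via Eskin)
Pirton: 6  (via Garth)
Ravel: 7  (via Garth)
Irby: 8  (via Pirton)
Varne: 13  (via Garth)
Colne: 13  (via Pirton)
Jorvik: 13  (via Irby)
Wendle: 18  (via Pirton)
Arlen: 18  (via Pirton)
Selby: 19  (via Eskin)
Shortest route: Eskin → Selby = 19 km.

19 km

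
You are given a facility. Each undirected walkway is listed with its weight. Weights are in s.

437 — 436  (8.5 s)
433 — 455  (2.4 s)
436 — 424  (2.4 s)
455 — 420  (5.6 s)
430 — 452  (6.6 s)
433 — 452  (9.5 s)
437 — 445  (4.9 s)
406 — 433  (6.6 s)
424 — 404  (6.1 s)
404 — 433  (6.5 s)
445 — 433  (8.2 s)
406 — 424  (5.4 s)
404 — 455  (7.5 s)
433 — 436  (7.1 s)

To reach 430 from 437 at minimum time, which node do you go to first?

Candidate routes:
437–445–433–452–430: 4.9+8.2+9.5+6.6 = 29.2
437–436–433–452–430: 8.5+7.1+9.5+6.6 = 31.7
437–436–424–406–433–452–430: 8.5+2.4+5.4+6.6+9.5+6.6 = 39
Cheapest is 437–445–433–452–430 at 29.2 s.
So from 437 the first move is to 445.

445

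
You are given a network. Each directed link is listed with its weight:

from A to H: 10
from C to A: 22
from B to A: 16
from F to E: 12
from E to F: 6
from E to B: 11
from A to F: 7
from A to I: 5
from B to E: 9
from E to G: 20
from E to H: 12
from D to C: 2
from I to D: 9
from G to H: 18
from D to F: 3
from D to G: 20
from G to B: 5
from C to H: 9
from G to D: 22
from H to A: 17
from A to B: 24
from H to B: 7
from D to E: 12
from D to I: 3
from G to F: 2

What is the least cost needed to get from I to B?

27

Candidate routes:
I–D–E–B: 9+12+11 = 32
I–D–G–B: 9+20+5 = 34
I–D–C–H–B: 9+2+9+7 = 27
Cheapest is I–D–C–H–B at 27.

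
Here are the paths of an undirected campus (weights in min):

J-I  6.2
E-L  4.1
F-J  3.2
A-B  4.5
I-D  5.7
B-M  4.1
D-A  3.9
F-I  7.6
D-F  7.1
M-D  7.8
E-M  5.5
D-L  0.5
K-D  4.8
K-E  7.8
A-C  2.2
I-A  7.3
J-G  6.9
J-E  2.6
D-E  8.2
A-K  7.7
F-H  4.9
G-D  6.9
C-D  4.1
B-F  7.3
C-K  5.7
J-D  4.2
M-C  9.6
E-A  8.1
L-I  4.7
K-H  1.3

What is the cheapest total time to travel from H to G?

Enumerating some paths:
H → K → D → J → G: 1.3+4.8+4.2+6.9 = 17.2
H → K → D → G: 1.3+4.8+6.9 = 13
H → F → J → G: 4.9+3.2+6.9 = 15
The minimum is 13 min via H → K → D → G.

13 min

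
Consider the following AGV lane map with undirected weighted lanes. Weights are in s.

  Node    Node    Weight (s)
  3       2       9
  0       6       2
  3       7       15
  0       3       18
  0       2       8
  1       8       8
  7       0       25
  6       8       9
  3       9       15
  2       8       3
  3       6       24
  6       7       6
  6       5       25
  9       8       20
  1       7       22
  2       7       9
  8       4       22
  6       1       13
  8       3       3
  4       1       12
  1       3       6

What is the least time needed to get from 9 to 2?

21 s

Running Dijkstra from 9:
9: 0
3: 15  (via 9)
8: 18  (via 3)
1: 21  (via 3)
2: 21  (via 8)
Shortest route: 9–3–8–2 = 21 s.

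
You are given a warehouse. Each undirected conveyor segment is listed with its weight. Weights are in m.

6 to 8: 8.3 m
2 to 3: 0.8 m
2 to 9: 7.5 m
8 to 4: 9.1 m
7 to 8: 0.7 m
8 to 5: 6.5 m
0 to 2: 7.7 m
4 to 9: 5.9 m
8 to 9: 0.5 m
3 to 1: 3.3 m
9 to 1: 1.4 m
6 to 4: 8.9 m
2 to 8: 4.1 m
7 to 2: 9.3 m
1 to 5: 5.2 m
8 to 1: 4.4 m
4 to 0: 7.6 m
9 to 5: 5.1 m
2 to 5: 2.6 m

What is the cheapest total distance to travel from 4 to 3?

Settle nodes by increasing distance from 4:
4: 0
9: 5.9  (via 4)
8: 6.4  (via 9)
7: 7.1  (via 8)
1: 7.3  (via 9)
0: 7.6  (via 4)
6: 8.9  (via 4)
2: 10.5  (via 8)
3: 10.6  (via 1)
Shortest route: 4–9–1–3 = 10.6 m.

10.6 m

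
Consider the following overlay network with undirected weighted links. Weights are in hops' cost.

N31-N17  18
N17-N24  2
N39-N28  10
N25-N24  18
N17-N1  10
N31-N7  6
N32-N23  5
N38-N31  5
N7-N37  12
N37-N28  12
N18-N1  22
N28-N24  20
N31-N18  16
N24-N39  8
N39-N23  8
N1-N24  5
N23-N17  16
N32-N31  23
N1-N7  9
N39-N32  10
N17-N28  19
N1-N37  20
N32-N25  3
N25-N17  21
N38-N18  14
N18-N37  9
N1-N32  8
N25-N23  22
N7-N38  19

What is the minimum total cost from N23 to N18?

35 hops' cost

Shortest distances from N23:
N23: 0
N32: 5  (via N23)
N39: 8  (via N23)
N25: 8  (via N32)
N1: 13  (via N32)
N17: 16  (via N23)
N24: 16  (via N39)
N28: 18  (via N39)
N7: 22  (via N1)
N31: 28  (via N32)
N37: 30  (via N28)
N38: 33  (via N31)
N18: 35  (via N1)
Shortest route: N23–N32–N1–N18 = 35 hops' cost.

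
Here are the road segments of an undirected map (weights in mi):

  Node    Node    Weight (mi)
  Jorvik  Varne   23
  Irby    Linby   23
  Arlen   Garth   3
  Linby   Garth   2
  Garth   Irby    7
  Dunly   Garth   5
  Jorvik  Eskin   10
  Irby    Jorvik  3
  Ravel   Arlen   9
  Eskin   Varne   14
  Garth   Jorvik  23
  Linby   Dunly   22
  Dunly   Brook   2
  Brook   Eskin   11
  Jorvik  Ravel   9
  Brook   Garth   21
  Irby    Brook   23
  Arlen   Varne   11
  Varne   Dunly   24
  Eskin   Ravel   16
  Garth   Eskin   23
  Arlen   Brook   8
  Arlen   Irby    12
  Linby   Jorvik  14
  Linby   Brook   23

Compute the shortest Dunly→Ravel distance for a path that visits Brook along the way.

19 mi

Best Dunly to Brook: Dunly → Brook costing 2
Shortest Brook→Ravel: Brook → Arlen → Ravel = 17
Total via Brook: 2 + 17 = 19 mi.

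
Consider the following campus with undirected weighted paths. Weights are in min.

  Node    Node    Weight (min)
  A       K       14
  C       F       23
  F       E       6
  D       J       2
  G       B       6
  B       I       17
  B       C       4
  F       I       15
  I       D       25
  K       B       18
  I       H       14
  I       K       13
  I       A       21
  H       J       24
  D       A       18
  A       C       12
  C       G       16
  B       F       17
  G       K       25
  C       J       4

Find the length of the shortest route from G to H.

37 min

Candidate routes:
G–B–C–J–H: 6+4+4+24 = 38
G–B–I–H: 6+17+14 = 37
G–C–J–H: 16+4+24 = 44
The minimum is 37 min via G–B–I–H.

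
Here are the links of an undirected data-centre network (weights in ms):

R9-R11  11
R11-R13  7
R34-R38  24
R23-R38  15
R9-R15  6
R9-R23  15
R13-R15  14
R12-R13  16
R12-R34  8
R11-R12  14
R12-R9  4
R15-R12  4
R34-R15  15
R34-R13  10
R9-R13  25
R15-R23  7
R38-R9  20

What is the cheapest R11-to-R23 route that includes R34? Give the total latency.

36 ms

Best R11 to R34: R11 → R13 → R34 costing 17
Shortest R34→R23: R34 → R12 → R15 → R23 = 19
Total via R34: 17 + 19 = 36 ms.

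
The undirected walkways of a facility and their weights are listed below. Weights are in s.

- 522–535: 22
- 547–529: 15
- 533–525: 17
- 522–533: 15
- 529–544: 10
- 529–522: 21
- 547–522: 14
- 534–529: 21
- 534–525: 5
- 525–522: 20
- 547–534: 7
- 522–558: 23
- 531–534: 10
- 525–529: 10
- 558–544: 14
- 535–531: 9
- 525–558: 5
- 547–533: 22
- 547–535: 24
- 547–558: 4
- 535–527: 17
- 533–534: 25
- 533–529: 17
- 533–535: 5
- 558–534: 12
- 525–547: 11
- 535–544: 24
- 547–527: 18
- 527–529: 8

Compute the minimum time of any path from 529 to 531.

Running Dijkstra from 529:
529: 0
527: 8  (via 529)
544: 10  (via 529)
525: 10  (via 529)
547: 15  (via 529)
558: 15  (via 525)
534: 15  (via 525)
533: 17  (via 529)
522: 21  (via 529)
535: 22  (via 533)
531: 25  (via 534)
Shortest route: 529 → 525 → 534 → 531 = 25 s.

25 s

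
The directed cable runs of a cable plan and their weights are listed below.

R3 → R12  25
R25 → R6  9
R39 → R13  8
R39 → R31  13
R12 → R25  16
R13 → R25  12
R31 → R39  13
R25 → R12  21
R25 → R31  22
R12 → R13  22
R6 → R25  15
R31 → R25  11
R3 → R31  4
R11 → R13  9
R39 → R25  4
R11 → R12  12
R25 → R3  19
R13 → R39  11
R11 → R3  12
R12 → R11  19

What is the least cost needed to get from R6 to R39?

Compare a few routes:
R6 → R25 → R31 → R39: 15+22+13 = 50
R6 → R25 → R3 → R31 → R39: 15+19+4+13 = 51
Cheapest is R6 → R25 → R31 → R39 at 50.

50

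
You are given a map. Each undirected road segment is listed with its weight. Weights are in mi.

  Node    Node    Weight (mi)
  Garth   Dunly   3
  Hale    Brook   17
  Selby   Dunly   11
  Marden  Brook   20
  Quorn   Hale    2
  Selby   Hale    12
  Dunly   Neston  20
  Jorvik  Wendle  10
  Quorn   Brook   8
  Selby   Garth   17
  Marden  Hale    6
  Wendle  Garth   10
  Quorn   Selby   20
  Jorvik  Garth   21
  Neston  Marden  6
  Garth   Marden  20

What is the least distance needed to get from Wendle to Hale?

36 mi

Candidate routes:
Wendle–Garth–Selby–Hale: 10+17+12 = 39
Wendle–Garth–Dunly–Selby–Hale: 10+3+11+12 = 36
Cheapest is Wendle–Garth–Dunly–Selby–Hale at 36 mi.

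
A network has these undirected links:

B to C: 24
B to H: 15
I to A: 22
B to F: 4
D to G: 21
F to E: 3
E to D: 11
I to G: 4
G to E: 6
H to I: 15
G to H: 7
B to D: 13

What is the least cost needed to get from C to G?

37

Shortest distances from C:
C: 0
B: 24  (via C)
F: 28  (via B)
E: 31  (via F)
D: 37  (via B)
G: 37  (via E)
Shortest route: C → B → F → E → G = 37.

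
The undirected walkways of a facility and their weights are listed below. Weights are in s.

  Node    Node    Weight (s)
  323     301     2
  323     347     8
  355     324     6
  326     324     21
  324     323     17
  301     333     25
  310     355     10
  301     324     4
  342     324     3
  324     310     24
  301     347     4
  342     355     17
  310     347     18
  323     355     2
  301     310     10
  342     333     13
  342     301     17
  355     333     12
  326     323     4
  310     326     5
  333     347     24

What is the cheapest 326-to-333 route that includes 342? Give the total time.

26 s

Best 326 to 342: 326 → 323 → 301 → 324 → 342 costing 13
Shortest 342→333: 342 → 333 = 13
Total via 342: 13 + 13 = 26 s.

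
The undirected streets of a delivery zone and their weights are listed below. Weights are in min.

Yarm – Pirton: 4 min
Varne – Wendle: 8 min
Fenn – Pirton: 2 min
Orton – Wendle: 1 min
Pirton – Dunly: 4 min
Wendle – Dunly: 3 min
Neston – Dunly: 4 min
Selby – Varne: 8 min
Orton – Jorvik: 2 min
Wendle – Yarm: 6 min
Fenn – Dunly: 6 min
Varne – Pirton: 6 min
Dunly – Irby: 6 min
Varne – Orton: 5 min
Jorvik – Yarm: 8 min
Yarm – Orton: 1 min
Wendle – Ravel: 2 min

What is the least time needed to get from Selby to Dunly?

Settle nodes by increasing distance from Selby:
Selby: 0
Varne: 8  (via Selby)
Orton: 13  (via Varne)
Wendle: 14  (via Orton)
Pirton: 14  (via Varne)
Yarm: 14  (via Orton)
Jorvik: 15  (via Orton)
Fenn: 16  (via Pirton)
Ravel: 16  (via Wendle)
Dunly: 17  (via Wendle)
Shortest route: Selby–Varne–Orton–Wendle–Dunly = 17 min.

17 min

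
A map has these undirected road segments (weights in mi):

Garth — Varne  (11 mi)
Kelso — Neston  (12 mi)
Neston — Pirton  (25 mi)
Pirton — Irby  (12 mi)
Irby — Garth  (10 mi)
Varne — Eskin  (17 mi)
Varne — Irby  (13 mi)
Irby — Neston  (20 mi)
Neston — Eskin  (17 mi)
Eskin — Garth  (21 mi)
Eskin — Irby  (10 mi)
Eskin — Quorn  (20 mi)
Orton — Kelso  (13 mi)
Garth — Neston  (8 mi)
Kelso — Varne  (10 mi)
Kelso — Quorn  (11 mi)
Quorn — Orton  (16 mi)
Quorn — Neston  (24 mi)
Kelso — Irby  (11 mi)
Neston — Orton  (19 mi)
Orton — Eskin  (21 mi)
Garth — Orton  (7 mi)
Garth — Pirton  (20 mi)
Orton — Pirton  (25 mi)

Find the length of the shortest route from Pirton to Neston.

25 mi

Enumerating some paths:
Pirton–Neston: 25 = 25
Pirton–Garth–Neston: 20+8 = 28
Pirton–Irby–Garth–Neston: 12+10+8 = 30
The minimum is 25 mi via Pirton–Neston.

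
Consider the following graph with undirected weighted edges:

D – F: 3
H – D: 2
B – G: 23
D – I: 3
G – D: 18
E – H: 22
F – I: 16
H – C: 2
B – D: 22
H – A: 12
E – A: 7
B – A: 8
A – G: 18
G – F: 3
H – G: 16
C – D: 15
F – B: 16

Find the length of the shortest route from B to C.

22

Shortest distances from B:
B: 0
A: 8  (via B)
E: 15  (via A)
F: 16  (via B)
D: 19  (via F)
G: 19  (via F)
H: 20  (via A)
C: 22  (via H)
Shortest route: B → A → H → C = 22.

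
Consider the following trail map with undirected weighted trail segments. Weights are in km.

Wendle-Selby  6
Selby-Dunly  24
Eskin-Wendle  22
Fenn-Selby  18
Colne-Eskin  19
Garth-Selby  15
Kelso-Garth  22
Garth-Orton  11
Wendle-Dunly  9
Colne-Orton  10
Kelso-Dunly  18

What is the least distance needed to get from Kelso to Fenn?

51 km

Compare a few routes:
Kelso → Dunly → Wendle → Selby → Fenn: 18+9+6+18 = 51
Kelso → Garth → Selby → Fenn: 22+15+18 = 55
Kelso → Dunly → Selby → Fenn: 18+24+18 = 60
Cheapest is Kelso → Dunly → Wendle → Selby → Fenn at 51 km.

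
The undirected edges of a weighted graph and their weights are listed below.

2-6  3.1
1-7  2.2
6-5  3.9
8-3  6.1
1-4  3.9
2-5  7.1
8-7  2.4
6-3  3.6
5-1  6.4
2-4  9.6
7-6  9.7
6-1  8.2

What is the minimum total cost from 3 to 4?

14.6

Candidate routes:
3 → 8 → 7 → 1 → 4: 6.1+2.4+2.2+3.9 = 14.6
3 → 6 → 1 → 4: 3.6+8.2+3.9 = 15.7
Cheapest is 3 → 8 → 7 → 1 → 4 at 14.6.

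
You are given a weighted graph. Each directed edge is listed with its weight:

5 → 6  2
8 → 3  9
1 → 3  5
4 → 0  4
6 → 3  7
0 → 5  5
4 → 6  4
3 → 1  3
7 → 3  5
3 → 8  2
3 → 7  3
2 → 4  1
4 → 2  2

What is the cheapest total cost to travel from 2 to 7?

15

Settle nodes by increasing distance from 2:
2: 0
4: 1  (via 2)
0: 5  (via 4)
6: 5  (via 4)
5: 10  (via 0)
3: 12  (via 6)
8: 14  (via 3)
1: 15  (via 3)
7: 15  (via 3)
Shortest route: 2–4–6–3–7 = 15.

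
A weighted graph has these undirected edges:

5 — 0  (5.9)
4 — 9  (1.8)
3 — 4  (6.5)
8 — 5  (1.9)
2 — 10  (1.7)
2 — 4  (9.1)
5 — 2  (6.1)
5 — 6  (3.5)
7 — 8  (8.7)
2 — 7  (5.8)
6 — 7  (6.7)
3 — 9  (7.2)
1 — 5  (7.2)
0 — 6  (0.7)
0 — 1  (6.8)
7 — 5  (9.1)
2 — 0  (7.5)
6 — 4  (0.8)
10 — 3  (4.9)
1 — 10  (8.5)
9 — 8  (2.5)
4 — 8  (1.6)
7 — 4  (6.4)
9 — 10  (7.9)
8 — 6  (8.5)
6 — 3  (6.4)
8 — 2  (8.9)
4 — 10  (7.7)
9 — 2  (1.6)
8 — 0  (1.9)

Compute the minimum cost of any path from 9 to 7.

Settle nodes by increasing distance from 9:
9: 0
2: 1.6  (via 9)
4: 1.8  (via 9)
8: 2.5  (via 9)
6: 2.6  (via 4)
0: 3.3  (via 6)
10: 3.3  (via 2)
5: 4.4  (via 8)
3: 7.2  (via 9)
7: 7.4  (via 2)
Shortest route: 9–2–7 = 7.4.

7.4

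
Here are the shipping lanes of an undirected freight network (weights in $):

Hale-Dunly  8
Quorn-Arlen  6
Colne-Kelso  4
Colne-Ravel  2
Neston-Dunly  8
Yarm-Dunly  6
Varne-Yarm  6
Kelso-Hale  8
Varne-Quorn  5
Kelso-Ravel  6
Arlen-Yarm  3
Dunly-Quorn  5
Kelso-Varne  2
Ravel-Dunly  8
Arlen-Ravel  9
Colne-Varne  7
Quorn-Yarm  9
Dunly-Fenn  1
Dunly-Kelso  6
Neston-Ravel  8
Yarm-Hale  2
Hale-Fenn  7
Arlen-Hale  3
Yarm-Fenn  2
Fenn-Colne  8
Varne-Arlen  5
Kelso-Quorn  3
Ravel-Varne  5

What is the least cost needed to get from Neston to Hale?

Enumerating some paths:
Neston → Dunly → Fenn → Yarm → Hale: 8+1+2+2 = 13
Neston → Dunly → Yarm → Hale: 8+6+2 = 16
Neston → Dunly → Hale: 8+8 = 16
The minimum is $13 via Neston → Dunly → Fenn → Yarm → Hale.

$13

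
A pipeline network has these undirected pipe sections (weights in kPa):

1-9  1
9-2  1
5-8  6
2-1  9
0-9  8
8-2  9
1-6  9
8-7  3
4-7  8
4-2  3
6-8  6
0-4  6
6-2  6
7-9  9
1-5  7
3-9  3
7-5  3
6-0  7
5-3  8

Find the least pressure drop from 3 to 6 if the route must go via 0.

Shortest 3→0: 3 → 9 → 0 = 11
Shortest 0→6: 0 → 6 = 7
Total via 0: 11 + 7 = 18 kPa.

18 kPa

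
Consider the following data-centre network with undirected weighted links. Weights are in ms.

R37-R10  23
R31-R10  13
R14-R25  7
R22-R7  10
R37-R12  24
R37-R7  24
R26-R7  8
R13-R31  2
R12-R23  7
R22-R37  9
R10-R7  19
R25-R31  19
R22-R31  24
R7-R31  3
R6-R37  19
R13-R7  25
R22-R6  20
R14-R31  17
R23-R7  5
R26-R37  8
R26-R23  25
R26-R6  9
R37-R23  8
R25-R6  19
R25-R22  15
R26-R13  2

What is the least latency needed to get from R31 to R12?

15 ms

Shortest distances from R31:
R31: 0
R13: 2  (via R31)
R7: 3  (via R31)
R26: 4  (via R13)
R23: 8  (via R7)
R37: 12  (via R26)
R22: 13  (via R7)
R6: 13  (via R26)
R10: 13  (via R31)
R12: 15  (via R23)
Shortest route: R31 → R7 → R23 → R12 = 15 ms.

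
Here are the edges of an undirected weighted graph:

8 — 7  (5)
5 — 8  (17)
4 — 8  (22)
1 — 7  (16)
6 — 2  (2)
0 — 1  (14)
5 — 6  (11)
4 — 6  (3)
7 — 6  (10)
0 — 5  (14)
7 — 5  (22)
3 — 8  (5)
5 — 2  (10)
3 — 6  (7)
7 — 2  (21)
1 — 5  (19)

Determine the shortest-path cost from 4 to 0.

28

Compare a few routes:
4 - 6 - 7 - 1 - 0: 3+10+16+14 = 43
4 - 6 - 5 - 0: 3+11+14 = 28
4 - 6 - 2 - 5 - 0: 3+2+10+14 = 29
The minimum is 28 via 4 - 6 - 5 - 0.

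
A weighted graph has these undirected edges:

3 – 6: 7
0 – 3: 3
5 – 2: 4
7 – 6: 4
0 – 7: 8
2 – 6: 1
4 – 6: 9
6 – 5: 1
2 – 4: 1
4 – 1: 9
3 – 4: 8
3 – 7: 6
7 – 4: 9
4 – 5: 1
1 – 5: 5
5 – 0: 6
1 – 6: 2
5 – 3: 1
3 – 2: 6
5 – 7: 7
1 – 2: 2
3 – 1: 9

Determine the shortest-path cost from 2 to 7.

5

Candidate routes:
2–6–7: 1+4 = 5
2–1–6–7: 2+2+4 = 8
2–4–5–6–7: 1+1+1+4 = 7
Cheapest is 2–6–7 at 5.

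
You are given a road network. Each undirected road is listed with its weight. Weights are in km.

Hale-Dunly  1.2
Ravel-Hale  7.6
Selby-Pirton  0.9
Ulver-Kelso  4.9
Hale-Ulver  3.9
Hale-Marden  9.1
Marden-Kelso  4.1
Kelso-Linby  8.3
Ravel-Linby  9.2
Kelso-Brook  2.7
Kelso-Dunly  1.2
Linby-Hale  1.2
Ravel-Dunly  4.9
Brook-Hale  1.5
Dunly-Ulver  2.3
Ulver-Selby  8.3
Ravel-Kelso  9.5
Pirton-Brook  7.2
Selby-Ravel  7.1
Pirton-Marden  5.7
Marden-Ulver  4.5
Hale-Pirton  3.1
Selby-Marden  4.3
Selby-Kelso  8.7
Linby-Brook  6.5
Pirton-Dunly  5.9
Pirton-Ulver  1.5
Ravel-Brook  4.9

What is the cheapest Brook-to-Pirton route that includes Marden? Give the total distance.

12 km

Shortest Brook→Marden: Brook–Kelso–Marden = 6.8
Best Marden to Pirton: Marden–Selby–Pirton costing 5.2
Total via Marden: 6.8 + 5.2 = 12 km.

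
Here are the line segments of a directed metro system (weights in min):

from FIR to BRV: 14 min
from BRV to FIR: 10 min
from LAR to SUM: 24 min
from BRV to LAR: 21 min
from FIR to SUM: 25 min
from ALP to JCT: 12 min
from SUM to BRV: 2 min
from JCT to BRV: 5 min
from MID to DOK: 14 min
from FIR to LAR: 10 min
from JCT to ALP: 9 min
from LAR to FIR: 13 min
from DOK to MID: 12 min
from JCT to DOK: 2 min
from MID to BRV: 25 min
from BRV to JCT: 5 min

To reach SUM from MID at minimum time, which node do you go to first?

BRV

Compare a few routes:
MID - BRV - FIR - SUM: 25+10+25 = 60
MID - BRV - FIR - LAR - SUM: 25+10+10+24 = 69
The minimum is 60 min via MID - BRV - FIR - SUM.
So from MID the first move is to BRV.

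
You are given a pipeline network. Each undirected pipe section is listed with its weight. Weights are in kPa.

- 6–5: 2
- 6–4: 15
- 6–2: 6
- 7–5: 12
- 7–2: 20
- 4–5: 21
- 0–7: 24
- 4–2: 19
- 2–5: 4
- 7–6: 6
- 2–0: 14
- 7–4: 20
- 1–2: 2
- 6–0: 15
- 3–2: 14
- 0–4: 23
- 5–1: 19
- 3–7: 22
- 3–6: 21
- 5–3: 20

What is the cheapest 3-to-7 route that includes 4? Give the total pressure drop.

Shortest 3→4: 3 → 2 → 4 = 33
Shortest 4→7: 4 → 7 = 20
Total via 4: 33 + 20 = 53 kPa.

53 kPa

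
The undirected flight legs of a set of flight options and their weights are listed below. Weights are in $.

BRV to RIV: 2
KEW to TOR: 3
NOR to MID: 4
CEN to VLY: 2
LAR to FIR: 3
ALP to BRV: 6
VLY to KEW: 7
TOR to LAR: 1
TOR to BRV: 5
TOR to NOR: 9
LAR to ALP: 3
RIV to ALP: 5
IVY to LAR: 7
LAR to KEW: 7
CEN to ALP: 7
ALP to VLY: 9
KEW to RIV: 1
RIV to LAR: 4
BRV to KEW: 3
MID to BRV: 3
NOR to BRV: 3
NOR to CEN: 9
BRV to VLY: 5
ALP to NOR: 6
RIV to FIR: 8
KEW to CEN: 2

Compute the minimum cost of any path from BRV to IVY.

$13

Enumerating some paths:
BRV - KEW - TOR - LAR - IVY: 3+3+1+7 = 14
BRV - RIV - LAR - IVY: 2+4+7 = 13
BRV - RIV - KEW - TOR - LAR - IVY: 2+1+3+1+7 = 14
BRV - KEW - RIV - LAR - IVY: 3+1+4+7 = 15
Cheapest is BRV - RIV - LAR - IVY at $13.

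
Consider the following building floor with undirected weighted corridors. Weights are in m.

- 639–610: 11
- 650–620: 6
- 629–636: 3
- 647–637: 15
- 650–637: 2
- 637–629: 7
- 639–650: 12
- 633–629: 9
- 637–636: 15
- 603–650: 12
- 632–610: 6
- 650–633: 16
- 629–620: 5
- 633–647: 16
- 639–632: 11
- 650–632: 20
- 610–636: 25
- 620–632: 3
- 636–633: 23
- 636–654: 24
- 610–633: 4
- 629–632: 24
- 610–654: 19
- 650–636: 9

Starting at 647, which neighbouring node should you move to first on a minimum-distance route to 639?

637

Compare a few routes:
647 - 633 - 610 - 639: 16+4+11 = 31
647 - 637 - 650 - 639: 15+2+12 = 29
The minimum is 29 m via 647 - 637 - 650 - 639.
So from 647 the first move is to 637.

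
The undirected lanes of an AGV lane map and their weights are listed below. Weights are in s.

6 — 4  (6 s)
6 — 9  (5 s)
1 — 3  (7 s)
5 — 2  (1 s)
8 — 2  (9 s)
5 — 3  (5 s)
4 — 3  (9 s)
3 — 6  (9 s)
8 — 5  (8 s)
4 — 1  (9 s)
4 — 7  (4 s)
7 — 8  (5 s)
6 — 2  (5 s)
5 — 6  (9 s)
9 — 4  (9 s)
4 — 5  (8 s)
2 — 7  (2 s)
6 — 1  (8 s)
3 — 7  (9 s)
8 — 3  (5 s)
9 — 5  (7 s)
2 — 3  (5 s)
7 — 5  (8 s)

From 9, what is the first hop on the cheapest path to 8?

Enumerating some paths:
9 → 5 → 8: 7+8 = 15
9 → 6 → 2 → 7 → 8: 5+5+2+5 = 17
9 → 5 → 3 → 8: 7+5+5 = 17
9 → 5 → 2 → 8: 7+1+9 = 17
Cheapest is 9 → 5 → 8 at 15 s.
So from 9 the first move is to 5.

5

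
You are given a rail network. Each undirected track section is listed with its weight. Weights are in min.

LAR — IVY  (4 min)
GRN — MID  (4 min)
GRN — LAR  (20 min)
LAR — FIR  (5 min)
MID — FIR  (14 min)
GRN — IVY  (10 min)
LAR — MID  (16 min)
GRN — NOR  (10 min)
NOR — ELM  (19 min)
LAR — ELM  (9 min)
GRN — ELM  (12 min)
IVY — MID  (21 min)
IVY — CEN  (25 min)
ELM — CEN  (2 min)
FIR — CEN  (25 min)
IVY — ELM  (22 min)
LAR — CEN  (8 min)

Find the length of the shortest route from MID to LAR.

Compare a few routes:
MID → FIR → LAR: 14+5 = 19
MID → GRN → LAR: 4+20 = 24
MID → GRN → IVY → LAR: 4+10+4 = 18
MID → LAR: 16 = 16
The minimum is 16 min via MID → LAR.

16 min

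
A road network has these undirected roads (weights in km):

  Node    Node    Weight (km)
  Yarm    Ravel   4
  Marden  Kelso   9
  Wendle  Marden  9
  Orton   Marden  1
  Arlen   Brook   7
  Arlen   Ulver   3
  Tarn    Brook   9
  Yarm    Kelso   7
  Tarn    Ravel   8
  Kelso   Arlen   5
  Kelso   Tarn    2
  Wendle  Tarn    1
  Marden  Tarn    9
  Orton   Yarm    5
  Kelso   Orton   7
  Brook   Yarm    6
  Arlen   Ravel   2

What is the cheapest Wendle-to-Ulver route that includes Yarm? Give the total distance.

Shortest Wendle→Yarm: Wendle–Tarn–Kelso–Yarm = 10
Shortest Yarm→Ulver: Yarm–Ravel–Arlen–Ulver = 9
Total via Yarm: 10 + 9 = 19 km.

19 km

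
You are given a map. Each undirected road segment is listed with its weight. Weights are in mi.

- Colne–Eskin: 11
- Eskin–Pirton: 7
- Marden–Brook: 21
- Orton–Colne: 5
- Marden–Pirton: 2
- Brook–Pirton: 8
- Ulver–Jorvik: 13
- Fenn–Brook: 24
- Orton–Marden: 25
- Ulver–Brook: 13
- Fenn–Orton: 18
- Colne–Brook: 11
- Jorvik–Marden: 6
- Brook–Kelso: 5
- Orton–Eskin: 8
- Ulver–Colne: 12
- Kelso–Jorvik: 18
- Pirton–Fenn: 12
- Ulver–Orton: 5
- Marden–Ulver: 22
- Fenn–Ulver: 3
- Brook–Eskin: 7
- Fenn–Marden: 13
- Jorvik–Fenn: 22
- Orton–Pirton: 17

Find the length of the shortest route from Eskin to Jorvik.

15 mi

Candidate routes:
Eskin → Brook → Pirton → Marden → Jorvik: 7+8+2+6 = 23
Eskin → Pirton → Marden → Jorvik: 7+2+6 = 15
Cheapest is Eskin → Pirton → Marden → Jorvik at 15 mi.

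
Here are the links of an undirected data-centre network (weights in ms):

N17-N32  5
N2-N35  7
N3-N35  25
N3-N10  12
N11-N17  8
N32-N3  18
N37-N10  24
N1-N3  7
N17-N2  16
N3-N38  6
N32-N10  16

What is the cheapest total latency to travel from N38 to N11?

37 ms

Settle nodes by increasing distance from N38:
N38: 0
N3: 6  (via N38)
N1: 13  (via N3)
N10: 18  (via N3)
N32: 24  (via N3)
N17: 29  (via N32)
N35: 31  (via N3)
N11: 37  (via N17)
Shortest route: N38–N3–N32–N17–N11 = 37 ms.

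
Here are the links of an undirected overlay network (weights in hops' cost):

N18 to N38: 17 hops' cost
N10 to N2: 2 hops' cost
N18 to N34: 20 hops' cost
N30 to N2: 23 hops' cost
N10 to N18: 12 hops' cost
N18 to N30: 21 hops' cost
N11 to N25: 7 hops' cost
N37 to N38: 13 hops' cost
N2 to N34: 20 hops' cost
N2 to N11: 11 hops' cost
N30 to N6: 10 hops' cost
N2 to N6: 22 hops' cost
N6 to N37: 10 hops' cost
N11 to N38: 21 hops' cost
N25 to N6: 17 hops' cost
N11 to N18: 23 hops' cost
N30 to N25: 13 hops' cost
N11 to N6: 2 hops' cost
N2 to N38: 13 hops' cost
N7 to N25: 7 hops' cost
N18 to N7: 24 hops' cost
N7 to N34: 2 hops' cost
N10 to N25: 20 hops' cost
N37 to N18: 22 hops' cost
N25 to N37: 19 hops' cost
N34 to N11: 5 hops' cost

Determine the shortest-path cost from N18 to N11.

Compare a few routes:
N18 → N11: 23 = 23
N18 → N34 → N11: 20+5 = 25
N18 → N7 → N34 → N11: 24+2+5 = 31
N18 → N10 → N2 → N11: 12+2+11 = 25
Cheapest is N18 → N11 at 23 hops' cost.

23 hops' cost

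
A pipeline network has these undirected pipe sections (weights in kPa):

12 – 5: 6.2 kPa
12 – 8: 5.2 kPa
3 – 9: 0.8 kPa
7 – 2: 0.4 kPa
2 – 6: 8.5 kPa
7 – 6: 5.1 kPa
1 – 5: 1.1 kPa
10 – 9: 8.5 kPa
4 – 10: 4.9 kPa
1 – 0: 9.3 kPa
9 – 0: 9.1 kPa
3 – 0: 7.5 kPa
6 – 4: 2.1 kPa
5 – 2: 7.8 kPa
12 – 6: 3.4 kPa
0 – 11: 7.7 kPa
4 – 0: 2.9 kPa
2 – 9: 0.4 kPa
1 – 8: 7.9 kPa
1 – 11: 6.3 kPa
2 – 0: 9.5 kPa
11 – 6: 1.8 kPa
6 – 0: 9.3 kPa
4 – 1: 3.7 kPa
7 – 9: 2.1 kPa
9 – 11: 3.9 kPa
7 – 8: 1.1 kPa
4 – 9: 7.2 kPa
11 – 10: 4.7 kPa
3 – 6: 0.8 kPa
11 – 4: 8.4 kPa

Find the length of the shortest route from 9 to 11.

3.4 kPa

Compare a few routes:
9 → 2 → 7 → 6 → 11: 0.4+0.4+5.1+1.8 = 7.7
9 → 11: 3.9 = 3.9
9 → 3 → 6 → 11: 0.8+0.8+1.8 = 3.4
The minimum is 3.4 kPa via 9 → 3 → 6 → 11.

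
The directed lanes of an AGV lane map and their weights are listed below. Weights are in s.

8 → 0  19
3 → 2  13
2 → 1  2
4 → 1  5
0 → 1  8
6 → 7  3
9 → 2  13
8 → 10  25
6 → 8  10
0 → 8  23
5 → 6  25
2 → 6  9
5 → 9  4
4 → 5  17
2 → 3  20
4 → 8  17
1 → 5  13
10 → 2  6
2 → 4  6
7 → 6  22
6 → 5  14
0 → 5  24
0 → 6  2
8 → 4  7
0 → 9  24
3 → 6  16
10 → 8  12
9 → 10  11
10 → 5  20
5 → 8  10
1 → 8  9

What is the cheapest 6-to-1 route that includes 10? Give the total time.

37 s

Shortest 6→10: 6–5–9–10 = 29
Shortest 10→1: 10–2–1 = 8
Total via 10: 29 + 8 = 37 s.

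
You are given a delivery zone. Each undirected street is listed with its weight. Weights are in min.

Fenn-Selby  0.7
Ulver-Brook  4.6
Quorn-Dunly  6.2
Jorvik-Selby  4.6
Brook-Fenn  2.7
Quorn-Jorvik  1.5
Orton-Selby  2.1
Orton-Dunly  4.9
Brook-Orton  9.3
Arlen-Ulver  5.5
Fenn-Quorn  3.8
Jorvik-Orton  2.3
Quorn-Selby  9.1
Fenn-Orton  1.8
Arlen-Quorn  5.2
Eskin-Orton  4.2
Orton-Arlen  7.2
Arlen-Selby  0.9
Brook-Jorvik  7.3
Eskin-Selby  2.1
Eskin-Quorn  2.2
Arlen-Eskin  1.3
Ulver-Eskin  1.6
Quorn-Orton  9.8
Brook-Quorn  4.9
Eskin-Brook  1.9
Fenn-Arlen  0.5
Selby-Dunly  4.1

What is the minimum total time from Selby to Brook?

Enumerating some paths:
Selby–Eskin–Brook: 2.1+1.9 = 4
Selby–Arlen–Fenn–Brook: 0.9+0.5+2.7 = 4.1
Selby–Fenn–Brook: 0.7+2.7 = 3.4
The minimum is 3.4 min via Selby–Fenn–Brook.

3.4 min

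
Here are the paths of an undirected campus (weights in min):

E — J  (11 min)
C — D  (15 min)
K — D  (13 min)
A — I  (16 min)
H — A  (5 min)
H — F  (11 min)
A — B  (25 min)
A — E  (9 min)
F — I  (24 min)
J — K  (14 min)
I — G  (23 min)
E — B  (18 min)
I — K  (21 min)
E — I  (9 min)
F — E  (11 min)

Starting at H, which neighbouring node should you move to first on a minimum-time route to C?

A

Candidate routes:
H–A–I–K–D–C: 5+16+21+13+15 = 70
H–A–E–J–K–D–C: 5+9+11+14+13+15 = 67
H–A–E–I–K–D–C: 5+9+9+21+13+15 = 72
The minimum is 67 min via H–A–E–J–K–D–C.
So from H the first move is to A.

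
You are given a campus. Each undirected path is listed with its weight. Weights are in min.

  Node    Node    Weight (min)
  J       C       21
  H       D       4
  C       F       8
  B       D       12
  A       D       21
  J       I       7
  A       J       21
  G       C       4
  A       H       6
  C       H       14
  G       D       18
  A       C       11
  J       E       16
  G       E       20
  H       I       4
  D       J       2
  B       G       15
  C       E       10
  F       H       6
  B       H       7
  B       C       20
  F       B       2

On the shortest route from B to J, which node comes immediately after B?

Candidate routes:
B - D - J: 12+2 = 14
B - H - D - J: 7+4+2 = 13
B - F - H - D - J: 2+6+4+2 = 14
B - H - I - J: 7+4+7 = 18
Cheapest is B - H - D - J at 13 min.
So from B the first move is to H.

H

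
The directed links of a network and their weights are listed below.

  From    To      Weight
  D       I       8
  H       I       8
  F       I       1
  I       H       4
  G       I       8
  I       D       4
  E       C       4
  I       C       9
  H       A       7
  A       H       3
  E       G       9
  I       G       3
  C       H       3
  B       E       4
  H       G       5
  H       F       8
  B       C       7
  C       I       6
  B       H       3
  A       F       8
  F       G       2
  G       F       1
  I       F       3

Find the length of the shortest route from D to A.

Shortest distances from D:
D: 0
I: 8  (via D)
F: 11  (via I)
G: 11  (via I)
H: 12  (via I)
C: 17  (via I)
A: 19  (via H)
Shortest route: D–I–H–A = 19.

19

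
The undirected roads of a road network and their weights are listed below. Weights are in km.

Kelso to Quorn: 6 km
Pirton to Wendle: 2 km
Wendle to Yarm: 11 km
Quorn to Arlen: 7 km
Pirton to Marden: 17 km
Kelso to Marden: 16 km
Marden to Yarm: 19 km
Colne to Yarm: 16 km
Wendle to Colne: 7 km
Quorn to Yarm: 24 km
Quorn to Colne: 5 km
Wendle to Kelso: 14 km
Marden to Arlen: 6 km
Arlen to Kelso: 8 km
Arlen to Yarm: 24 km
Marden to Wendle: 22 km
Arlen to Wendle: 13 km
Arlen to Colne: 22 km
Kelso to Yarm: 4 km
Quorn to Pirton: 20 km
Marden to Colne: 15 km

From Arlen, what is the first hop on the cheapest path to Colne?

Quorn

Candidate routes:
Arlen → Quorn → Colne: 7+5 = 12
Arlen → Kelso → Quorn → Colne: 8+6+5 = 19
The minimum is 12 km via Arlen → Quorn → Colne.
So from Arlen the first move is to Quorn.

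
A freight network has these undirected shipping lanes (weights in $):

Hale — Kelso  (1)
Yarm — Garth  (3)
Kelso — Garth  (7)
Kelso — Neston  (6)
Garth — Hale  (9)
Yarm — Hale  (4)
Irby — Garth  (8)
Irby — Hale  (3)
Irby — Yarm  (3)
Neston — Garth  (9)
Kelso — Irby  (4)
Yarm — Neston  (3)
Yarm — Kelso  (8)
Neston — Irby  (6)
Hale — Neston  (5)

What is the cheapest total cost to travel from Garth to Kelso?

$7

Compare a few routes:
Garth–Yarm–Hale–Kelso: 3+4+1 = 8
Garth–Kelso: 7 = 7
Cheapest is Garth–Kelso at $7.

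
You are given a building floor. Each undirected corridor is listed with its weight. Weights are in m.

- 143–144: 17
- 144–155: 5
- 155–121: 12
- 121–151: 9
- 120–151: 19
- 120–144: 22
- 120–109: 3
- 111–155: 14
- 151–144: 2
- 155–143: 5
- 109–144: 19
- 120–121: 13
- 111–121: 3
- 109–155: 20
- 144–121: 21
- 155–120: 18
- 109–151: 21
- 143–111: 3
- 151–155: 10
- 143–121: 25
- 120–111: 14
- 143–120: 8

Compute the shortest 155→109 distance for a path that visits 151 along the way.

28 m

Shortest 155→151: 155 → 144 → 151 = 7
Shortest 151→109: 151 → 109 = 21
Total via 151: 7 + 21 = 28 m.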